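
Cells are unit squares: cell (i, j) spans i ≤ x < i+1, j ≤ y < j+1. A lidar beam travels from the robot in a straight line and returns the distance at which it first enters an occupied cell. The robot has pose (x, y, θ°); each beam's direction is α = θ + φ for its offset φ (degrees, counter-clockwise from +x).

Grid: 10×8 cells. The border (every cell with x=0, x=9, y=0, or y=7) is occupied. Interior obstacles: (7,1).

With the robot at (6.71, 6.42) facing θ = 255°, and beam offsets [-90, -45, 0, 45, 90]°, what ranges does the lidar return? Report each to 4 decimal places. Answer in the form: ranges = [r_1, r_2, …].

ranges = [2.2409, 6.5933, 5.6112, 4.5800, 2.3708]

beam 1: φ=-90°, α=165°
  cosα=-0.9659 sinα=0.2588 | (6,6) | tMaxX 0.7350 tMaxY 2.2409 | tΔX 1.0353 tΔY 3.8637
    t=0.7350 [x] (5,6)
    t=1.7703 [x] (4,6)
    t=2.2409 [y] (4,7) — stop
  → r_1 = 2.2409
beam 2: φ=-45°, α=210°
  cosα=-0.8660 sinα=-0.5000 | (6,6) | tMaxX 0.8198 tMaxY 0.8400 | tΔX 1.1547 tΔY 2.0000
    t=0.8198 [x] (5,6)
    t=0.8400 [y] (5,5)
    t=1.9745 [x] (4,5)
    t=2.8400 [y] (4,4)
    t=3.1292 [x] (3,4)
    t=4.2839 [x] (2,4)
    t=4.8400 [y] (2,3)
    t=5.4386 [x] (1,3)
    t=6.5933 [x] (0,3) — stop
  → r_2 = 6.5933
beam 3: φ=0°, α=255°
  cosα=-0.2588 sinα=-0.9659 | (6,6) | tMaxX 2.7432 tMaxY 0.4348 | tΔX 3.8637 tΔY 1.0353
    t=0.4348 [y] (6,5)
    t=1.4701 [y] (6,4)
    t=2.5054 [y] (6,3)
    t=2.7432 [x] (5,3)
    t=3.5406 [y] (5,2)
    t=4.5759 [y] (5,1)
    t=5.6112 [y] (5,0) — stop
  → r_3 = 5.6112
beam 4: φ=45°, α=300°
  cosα=0.5000 sinα=-0.8660 | (6,6) | tMaxX 0.5800 tMaxY 0.4850 | tΔX 2.0000 tΔY 1.1547
    t=0.4850 [y] (6,5)
    t=0.5800 [x] (7,5)
    t=1.6397 [y] (7,4)
    t=2.5800 [x] (8,4)
    t=2.7944 [y] (8,3)
    t=3.9491 [y] (8,2)
    t=4.5800 [x] (9,2) — stop
  → r_4 = 4.5800
beam 5: φ=90°, α=345°
  cosα=0.9659 sinα=-0.2588 | (6,6) | tMaxX 0.3002 tMaxY 1.6228 | tΔX 1.0353 tΔY 3.8637
    t=0.3002 [x] (7,6)
    t=1.3355 [x] (8,6)
    t=1.6228 [y] (8,5)
    t=2.3708 [x] (9,5) — stop
  → r_5 = 2.3708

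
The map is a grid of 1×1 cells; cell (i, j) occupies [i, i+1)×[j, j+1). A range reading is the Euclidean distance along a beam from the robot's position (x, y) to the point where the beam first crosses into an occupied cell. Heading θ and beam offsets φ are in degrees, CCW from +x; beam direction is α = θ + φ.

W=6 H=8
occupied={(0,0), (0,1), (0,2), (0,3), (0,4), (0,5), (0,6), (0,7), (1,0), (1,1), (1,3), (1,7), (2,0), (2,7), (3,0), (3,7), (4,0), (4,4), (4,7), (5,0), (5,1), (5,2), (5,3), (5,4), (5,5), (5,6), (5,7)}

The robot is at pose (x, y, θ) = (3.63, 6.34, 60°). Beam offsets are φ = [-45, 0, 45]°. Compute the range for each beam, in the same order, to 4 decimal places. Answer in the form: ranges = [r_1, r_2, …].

ranges = [1.4183, 0.7621, 0.6833]

beam 1: φ=-45°, α=15°
  d=(0.9659,0.2588)  start (3,6)  tX=0.3831 tY=2.5500  stride 1/|dx|=1.0353 1/|dy|=3.8637
    cross x-line → (4,6), t=0.3831
    cross x-line → (5,6), t=1.4183 (wall)
  → r_1 = 1.4183
beam 2: φ=0°, α=60°
  d=(0.5000,0.8660)  start (3,6)  tX=0.7400 tY=0.7621  stride 1/|dx|=2.0000 1/|dy|=1.1547
    cross x-line → (4,6), t=0.7400
    cross y-line → (4,7), t=0.7621 (wall)
  → r_2 = 0.7621
beam 3: φ=45°, α=105°
  d=(-0.2588,0.9659)  start (3,6)  tX=2.4341 tY=0.6833  stride 1/|dx|=3.8637 1/|dy|=1.0353
    cross y-line → (3,7), t=0.6833 (wall)
  → r_3 = 0.6833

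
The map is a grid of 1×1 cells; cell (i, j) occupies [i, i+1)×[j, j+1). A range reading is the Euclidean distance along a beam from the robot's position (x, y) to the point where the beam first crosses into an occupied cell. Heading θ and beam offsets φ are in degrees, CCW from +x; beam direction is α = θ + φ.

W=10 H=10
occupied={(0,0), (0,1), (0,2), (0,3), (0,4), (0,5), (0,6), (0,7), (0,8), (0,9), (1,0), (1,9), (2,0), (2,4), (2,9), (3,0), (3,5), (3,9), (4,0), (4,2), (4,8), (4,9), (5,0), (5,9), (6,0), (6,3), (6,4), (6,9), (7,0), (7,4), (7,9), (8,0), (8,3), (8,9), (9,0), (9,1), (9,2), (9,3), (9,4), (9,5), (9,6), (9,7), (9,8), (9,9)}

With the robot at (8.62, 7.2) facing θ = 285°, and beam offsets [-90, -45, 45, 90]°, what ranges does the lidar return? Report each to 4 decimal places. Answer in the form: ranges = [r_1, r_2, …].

ranges = [4.7830, 2.5403, 0.4388, 0.3934]

beam 1: φ=-90°, α=195°
  cosα=-0.9659 sinα=-0.2588 | (8,7) | tMaxX 0.6419 tMaxY 0.7727 | tΔX 1.0353 tΔY 3.8637
    t=0.6419 [x] (7,7)
    t=0.7727 [y] (7,6)
    t=1.6771 [x] (6,6)
    t=2.7124 [x] (5,6)
    t=3.7477 [x] (4,6)
    t=4.6364 [y] (4,5)
    t=4.7830 [x] (3,5) — stop
  → r_1 = 4.7830
beam 2: φ=-45°, α=240°
  cosα=-0.5000 sinα=-0.8660 | (8,7) | tMaxX 1.2400 tMaxY 0.2309 | tΔX 2.0000 tΔY 1.1547
    t=0.2309 [y] (8,6)
    t=1.2400 [x] (7,6)
    t=1.3856 [y] (7,5)
    t=2.5403 [y] (7,4) — stop
  → r_2 = 2.5403
beam 3: φ=45°, α=330°
  cosα=0.8660 sinα=-0.5000 | (8,7) | tMaxX 0.4388 tMaxY 0.4000 | tΔX 1.1547 tΔY 2.0000
    t=0.4000 [y] (8,6)
    t=0.4388 [x] (9,6) — stop
  → r_3 = 0.4388
beam 4: φ=90°, α=15°
  cosα=0.9659 sinα=0.2588 | (8,7) | tMaxX 0.3934 tMaxY 3.0910 | tΔX 1.0353 tΔY 3.8637
    t=0.3934 [x] (9,7) — stop
  → r_4 = 0.3934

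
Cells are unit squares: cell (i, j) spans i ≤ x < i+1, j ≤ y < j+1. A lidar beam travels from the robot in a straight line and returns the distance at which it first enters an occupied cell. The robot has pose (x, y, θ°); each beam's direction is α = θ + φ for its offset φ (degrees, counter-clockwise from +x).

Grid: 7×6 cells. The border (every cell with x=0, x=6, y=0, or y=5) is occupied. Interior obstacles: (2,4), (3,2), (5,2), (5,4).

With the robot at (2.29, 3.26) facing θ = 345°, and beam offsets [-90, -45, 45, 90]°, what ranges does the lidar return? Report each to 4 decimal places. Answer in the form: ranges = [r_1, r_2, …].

beam 1: φ=-90°, α=255°
  direction (-0.2588, -0.9659); cell (2,3); t to first gridline: x 1.1205, y 0.2692 (then +3.8637 / +1.0353)
    (2,2) via y @ 0.2692
    (1,2) via x @ 1.1205
    (1,1) via y @ 1.3044
    (1,0) via y @ 2.3397  # hit
  → r_1 = 2.3397
beam 2: φ=-45°, α=300°
  direction (0.5000, -0.8660); cell (2,3); t to first gridline: x 1.4200, y 0.3002 (then +2.0000 / +1.1547)
    (2,2) via y @ 0.3002
    (3,2) via x @ 1.4200  # hit
  → r_2 = 1.4200
beam 3: φ=45°, α=30°
  direction (0.8660, 0.5000); cell (2,3); t to first gridline: x 0.8198, y 1.4800 (then +1.1547 / +2.0000)
    (3,3) via x @ 0.8198
    (3,4) via y @ 1.4800
    (4,4) via x @ 1.9745
    (5,4) via x @ 3.1292  # hit
  → r_3 = 3.1292
beam 4: φ=90°, α=75°
  direction (0.2588, 0.9659); cell (2,3); t to first gridline: x 2.7432, y 0.7661 (then +3.8637 / +1.0353)
    (2,4) via y @ 0.7661  # hit
  → r_4 = 0.7661

ranges = [2.3397, 1.4200, 3.1292, 0.7661]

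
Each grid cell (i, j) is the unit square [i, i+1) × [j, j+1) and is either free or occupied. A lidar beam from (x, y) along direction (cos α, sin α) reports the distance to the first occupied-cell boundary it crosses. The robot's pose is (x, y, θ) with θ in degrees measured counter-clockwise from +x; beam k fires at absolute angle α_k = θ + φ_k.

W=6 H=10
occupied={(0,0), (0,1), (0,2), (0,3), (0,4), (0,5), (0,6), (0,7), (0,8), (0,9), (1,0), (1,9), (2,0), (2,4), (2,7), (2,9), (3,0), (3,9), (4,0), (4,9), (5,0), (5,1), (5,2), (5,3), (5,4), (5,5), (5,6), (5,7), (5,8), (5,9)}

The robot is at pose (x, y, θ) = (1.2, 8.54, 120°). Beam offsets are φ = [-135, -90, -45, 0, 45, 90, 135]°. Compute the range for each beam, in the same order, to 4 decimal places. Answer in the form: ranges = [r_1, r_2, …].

beam 1: φ=-135°, α=345°
  dir = (cos 345°, sin 345°) = (0.9659, -0.2588); from cell (1,8)
  next x-line at t=0.8282, next y-line at t=2.0864; Δt_x=1.0353, Δt_y=3.8637
    x: enter (2,8) at t=0.8282
    x: enter (3,8) at t=1.8635
    y: enter (3,7) at t=2.0864
    x: enter (4,7) at t=2.8988
    x: enter (5,7) at t=3.9340 ← occupied
  → r_1 = 3.9340
beam 2: φ=-90°, α=30°
  dir = (cos 30°, sin 30°) = (0.8660, 0.5000); from cell (1,8)
  next x-line at t=0.9238, next y-line at t=0.9200; Δt_x=1.1547, Δt_y=2.0000
    y: enter (1,9) at t=0.9200 ← occupied
  → r_2 = 0.9200
beam 3: φ=-45°, α=75°
  dir = (cos 75°, sin 75°) = (0.2588, 0.9659); from cell (1,8)
  next x-line at t=3.0910, next y-line at t=0.4762; Δt_x=3.8637, Δt_y=1.0353
    y: enter (1,9) at t=0.4762 ← occupied
  → r_3 = 0.4762
beam 4: φ=0°, α=120°
  dir = (cos 120°, sin 120°) = (-0.5000, 0.8660); from cell (1,8)
  next x-line at t=0.4000, next y-line at t=0.5312; Δt_x=2.0000, Δt_y=1.1547
    x: enter (0,8) at t=0.4000 ← occupied
  → r_4 = 0.4000
beam 5: φ=45°, α=165°
  dir = (cos 165°, sin 165°) = (-0.9659, 0.2588); from cell (1,8)
  next x-line at t=0.2071, next y-line at t=1.7773; Δt_x=1.0353, Δt_y=3.8637
    x: enter (0,8) at t=0.2071 ← occupied
  → r_5 = 0.2071
beam 6: φ=90°, α=210°
  dir = (cos 210°, sin 210°) = (-0.8660, -0.5000); from cell (1,8)
  next x-line at t=0.2309, next y-line at t=1.0800; Δt_x=1.1547, Δt_y=2.0000
    x: enter (0,8) at t=0.2309 ← occupied
  → r_6 = 0.2309
beam 7: φ=135°, α=255°
  dir = (cos 255°, sin 255°) = (-0.2588, -0.9659); from cell (1,8)
  next x-line at t=0.7727, next y-line at t=0.5590; Δt_x=3.8637, Δt_y=1.0353
    y: enter (1,7) at t=0.5590
    x: enter (0,7) at t=0.7727 ← occupied
  → r_7 = 0.7727

ranges = [3.9340, 0.9200, 0.4762, 0.4000, 0.2071, 0.2309, 0.7727]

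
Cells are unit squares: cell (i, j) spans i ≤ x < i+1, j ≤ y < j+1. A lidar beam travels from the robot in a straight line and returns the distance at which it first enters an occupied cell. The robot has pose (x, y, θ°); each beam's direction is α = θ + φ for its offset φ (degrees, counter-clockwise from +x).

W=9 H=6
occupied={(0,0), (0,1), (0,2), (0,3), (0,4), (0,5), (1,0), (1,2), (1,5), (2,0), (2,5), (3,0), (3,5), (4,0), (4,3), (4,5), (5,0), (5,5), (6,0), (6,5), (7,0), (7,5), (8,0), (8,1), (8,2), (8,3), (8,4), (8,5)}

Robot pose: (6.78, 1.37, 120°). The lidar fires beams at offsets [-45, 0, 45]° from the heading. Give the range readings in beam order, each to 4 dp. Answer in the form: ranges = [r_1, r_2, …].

ranges = [3.7581, 4.1916, 4.9486]

beam 1: φ=-45°, α=75°
  dir = (cos 75°, sin 75°) = (0.2588, 0.9659); from cell (6,1)
  next x-line at t=0.8500, next y-line at t=0.6522; Δt_x=3.8637, Δt_y=1.0353
    y: enter (6,2) at t=0.6522
    x: enter (7,2) at t=0.8500
    y: enter (7,3) at t=1.6875
    y: enter (7,4) at t=2.7228
    y: enter (7,5) at t=3.7581 ← occupied
  → r_1 = 3.7581
beam 2: φ=0°, α=120°
  dir = (cos 120°, sin 120°) = (-0.5000, 0.8660); from cell (6,1)
  next x-line at t=1.5600, next y-line at t=0.7275; Δt_x=2.0000, Δt_y=1.1547
    y: enter (6,2) at t=0.7275
    x: enter (5,2) at t=1.5600
    y: enter (5,3) at t=1.8822
    y: enter (5,4) at t=3.0369
    x: enter (4,4) at t=3.5600
    y: enter (4,5) at t=4.1916 ← occupied
  → r_2 = 4.1916
beam 3: φ=45°, α=165°
  dir = (cos 165°, sin 165°) = (-0.9659, 0.2588); from cell (6,1)
  next x-line at t=0.8075, next y-line at t=2.4341; Δt_x=1.0353, Δt_y=3.8637
    x: enter (5,1) at t=0.8075
    x: enter (4,1) at t=1.8428
    y: enter (4,2) at t=2.4341
    x: enter (3,2) at t=2.8781
    x: enter (2,2) at t=3.9133
    x: enter (1,2) at t=4.9486 ← occupied
  → r_3 = 4.9486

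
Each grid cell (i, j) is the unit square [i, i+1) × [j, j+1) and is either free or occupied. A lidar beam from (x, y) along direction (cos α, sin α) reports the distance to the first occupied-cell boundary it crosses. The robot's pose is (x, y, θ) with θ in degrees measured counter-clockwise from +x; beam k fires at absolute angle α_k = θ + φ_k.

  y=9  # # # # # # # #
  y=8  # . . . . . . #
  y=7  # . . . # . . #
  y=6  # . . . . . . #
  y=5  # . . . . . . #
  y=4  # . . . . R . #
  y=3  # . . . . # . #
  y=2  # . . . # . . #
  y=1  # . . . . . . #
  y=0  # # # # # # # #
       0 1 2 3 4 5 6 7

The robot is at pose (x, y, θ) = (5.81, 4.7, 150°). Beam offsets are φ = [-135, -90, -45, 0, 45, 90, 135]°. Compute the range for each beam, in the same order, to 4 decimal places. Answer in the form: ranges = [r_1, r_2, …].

ranges = [1.2320, 2.3800, 3.1296, 5.5541, 4.9797, 0.8083, 0.7247]

beam 1: φ=-135°, α=15°
  dir = (cos 15°, sin 15°) = (0.9659, 0.2588); from cell (5,4)
  next x-line at t=0.1967, next y-line at t=1.1591; Δt_x=1.0353, Δt_y=3.8637
    x: enter (6,4) at t=0.1967
    y: enter (6,5) at t=1.1591
    x: enter (7,5) at t=1.2320 ← occupied
  → r_1 = 1.2320
beam 2: φ=-90°, α=60°
  dir = (cos 60°, sin 60°) = (0.5000, 0.8660); from cell (5,4)
  next x-line at t=0.3800, next y-line at t=0.3464; Δt_x=2.0000, Δt_y=1.1547
    y: enter (5,5) at t=0.3464
    x: enter (6,5) at t=0.3800
    y: enter (6,6) at t=1.5011
    x: enter (7,6) at t=2.3800 ← occupied
  → r_2 = 2.3800
beam 3: φ=-45°, α=105°
  dir = (cos 105°, sin 105°) = (-0.2588, 0.9659); from cell (5,4)
  next x-line at t=3.1296, next y-line at t=0.3106; Δt_x=3.8637, Δt_y=1.0353
    y: enter (5,5) at t=0.3106
    y: enter (5,6) at t=1.3459
    y: enter (5,7) at t=2.3811
    x: enter (4,7) at t=3.1296 ← occupied
  → r_3 = 3.1296
beam 4: φ=0°, α=150°
  dir = (cos 150°, sin 150°) = (-0.8660, 0.5000); from cell (5,4)
  next x-line at t=0.9353, next y-line at t=0.6000; Δt_x=1.1547, Δt_y=2.0000
    y: enter (5,5) at t=0.6000
    x: enter (4,5) at t=0.9353
    x: enter (3,5) at t=2.0900
    y: enter (3,6) at t=2.6000
    x: enter (2,6) at t=3.2447
    x: enter (1,6) at t=4.3994
    y: enter (1,7) at t=4.6000
    x: enter (0,7) at t=5.5541 ← occupied
  → r_4 = 5.5541
beam 5: φ=45°, α=195°
  dir = (cos 195°, sin 195°) = (-0.9659, -0.2588); from cell (5,4)
  next x-line at t=0.8386, next y-line at t=2.7046; Δt_x=1.0353, Δt_y=3.8637
    x: enter (4,4) at t=0.8386
    x: enter (3,4) at t=1.8738
    y: enter (3,3) at t=2.7046
    x: enter (2,3) at t=2.9091
    x: enter (1,3) at t=3.9444
    x: enter (0,3) at t=4.9797 ← occupied
  → r_5 = 4.9797
beam 6: φ=90°, α=240°
  dir = (cos 240°, sin 240°) = (-0.5000, -0.8660); from cell (5,4)
  next x-line at t=1.6200, next y-line at t=0.8083; Δt_x=2.0000, Δt_y=1.1547
    y: enter (5,3) at t=0.8083 ← occupied
  → r_6 = 0.8083
beam 7: φ=135°, α=285°
  dir = (cos 285°, sin 285°) = (0.2588, -0.9659); from cell (5,4)
  next x-line at t=0.7341, next y-line at t=0.7247; Δt_x=3.8637, Δt_y=1.0353
    y: enter (5,3) at t=0.7247 ← occupied
  → r_7 = 0.7247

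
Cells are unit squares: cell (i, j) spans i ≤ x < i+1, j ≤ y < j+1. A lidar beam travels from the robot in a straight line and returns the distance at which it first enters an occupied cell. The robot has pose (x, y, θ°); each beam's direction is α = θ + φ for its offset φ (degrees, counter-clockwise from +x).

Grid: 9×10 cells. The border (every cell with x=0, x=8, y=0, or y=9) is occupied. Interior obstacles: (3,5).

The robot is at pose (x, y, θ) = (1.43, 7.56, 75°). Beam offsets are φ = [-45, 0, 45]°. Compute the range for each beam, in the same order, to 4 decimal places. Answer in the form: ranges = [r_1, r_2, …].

beam 1: φ=-45°, α=30°
  dir = (cos 30°, sin 30°) = (0.8660, 0.5000); from cell (1,7)
  next x-line at t=0.6582, next y-line at t=0.8800; Δt_x=1.1547, Δt_y=2.0000
    x: enter (2,7) at t=0.6582
    y: enter (2,8) at t=0.8800
    x: enter (3,8) at t=1.8129
    y: enter (3,9) at t=2.8800 ← occupied
  → r_1 = 2.8800
beam 2: φ=0°, α=75°
  dir = (cos 75°, sin 75°) = (0.2588, 0.9659); from cell (1,7)
  next x-line at t=2.2023, next y-line at t=0.4555; Δt_x=3.8637, Δt_y=1.0353
    y: enter (1,8) at t=0.4555
    y: enter (1,9) at t=1.4908 ← occupied
  → r_2 = 1.4908
beam 3: φ=45°, α=120°
  dir = (cos 120°, sin 120°) = (-0.5000, 0.8660); from cell (1,7)
  next x-line at t=0.8600, next y-line at t=0.5081; Δt_x=2.0000, Δt_y=1.1547
    y: enter (1,8) at t=0.5081
    x: enter (0,8) at t=0.8600 ← occupied
  → r_3 = 0.8600

ranges = [2.8800, 1.4908, 0.8600]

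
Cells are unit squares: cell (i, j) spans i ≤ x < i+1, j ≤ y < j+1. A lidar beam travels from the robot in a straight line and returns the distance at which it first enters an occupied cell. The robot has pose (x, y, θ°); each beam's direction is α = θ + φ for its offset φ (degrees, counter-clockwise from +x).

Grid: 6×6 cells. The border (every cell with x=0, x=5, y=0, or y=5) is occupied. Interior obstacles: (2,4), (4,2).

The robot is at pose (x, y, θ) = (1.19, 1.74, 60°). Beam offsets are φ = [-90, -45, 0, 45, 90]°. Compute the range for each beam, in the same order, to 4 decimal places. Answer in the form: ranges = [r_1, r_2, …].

beam 1: φ=-90°, α=330°
  direction (0.8660, -0.5000); cell (1,1); t to first gridline: x 0.9353, y 1.4800 (then +1.1547 / +2.0000)
    (2,1) via x @ 0.9353
    (2,0) via y @ 1.4800  # hit
  → r_1 = 1.4800
beam 2: φ=-45°, α=15°
  direction (0.9659, 0.2588); cell (1,1); t to first gridline: x 0.8386, y 1.0046 (then +1.0353 / +3.8637)
    (2,1) via x @ 0.8386
    (2,2) via y @ 1.0046
    (3,2) via x @ 1.8738
    (4,2) via x @ 2.9091  # hit
  → r_2 = 2.9091
beam 3: φ=0°, α=60°
  direction (0.5000, 0.8660); cell (1,1); t to first gridline: x 1.6200, y 0.3002 (then +2.0000 / +1.1547)
    (1,2) via y @ 0.3002
    (1,3) via y @ 1.4549
    (2,3) via x @ 1.6200
    (2,4) via y @ 2.6096  # hit
  → r_3 = 2.6096
beam 4: φ=45°, α=105°
  direction (-0.2588, 0.9659); cell (1,1); t to first gridline: x 0.7341, y 0.2692 (then +3.8637 / +1.0353)
    (1,2) via y @ 0.2692
    (0,2) via x @ 0.7341  # hit
  → r_4 = 0.7341
beam 5: φ=90°, α=150°
  direction (-0.8660, 0.5000); cell (1,1); t to first gridline: x 0.2194, y 0.5200 (then +1.1547 / +2.0000)
    (0,1) via x @ 0.2194  # hit
  → r_5 = 0.2194

ranges = [1.4800, 2.9091, 2.6096, 0.7341, 0.2194]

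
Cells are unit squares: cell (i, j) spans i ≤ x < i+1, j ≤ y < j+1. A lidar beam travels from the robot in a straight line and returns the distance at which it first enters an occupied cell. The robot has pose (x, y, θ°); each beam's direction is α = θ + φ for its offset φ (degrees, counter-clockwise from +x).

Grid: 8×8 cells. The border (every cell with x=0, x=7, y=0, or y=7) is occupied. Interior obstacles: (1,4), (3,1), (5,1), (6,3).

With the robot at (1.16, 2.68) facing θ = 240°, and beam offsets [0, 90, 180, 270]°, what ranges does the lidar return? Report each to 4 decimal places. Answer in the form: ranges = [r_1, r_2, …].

beam 1: φ=0°, α=240°
  d=(-0.5000,-0.8660)  start (1,2)  tX=0.3200 tY=0.7852  stride 1/|dx|=2.0000 1/|dy|=1.1547
    cross x-line → (0,2), t=0.3200 (wall)
  → r_1 = 0.3200
beam 2: φ=90°, α=330°
  d=(0.8660,-0.5000)  start (1,2)  tX=0.9699 tY=1.3600  stride 1/|dx|=1.1547 1/|dy|=2.0000
    cross x-line → (2,2), t=0.9699
    cross y-line → (2,1), t=1.3600
    cross x-line → (3,1), t=2.1246 (wall)
  → r_2 = 2.1246
beam 3: φ=180°, α=60°
  d=(0.5000,0.8660)  start (1,2)  tX=1.6800 tY=0.3695  stride 1/|dx|=2.0000 1/|dy|=1.1547
    cross y-line → (1,3), t=0.3695
    cross y-line → (1,4), t=1.5242 (wall)
  → r_3 = 1.5242
beam 4: φ=270°, α=150°
  d=(-0.8660,0.5000)  start (1,2)  tX=0.1848 tY=0.6400  stride 1/|dx|=1.1547 1/|dy|=2.0000
    cross x-line → (0,2), t=0.1848 (wall)
  → r_4 = 0.1848

ranges = [0.3200, 2.1246, 1.5242, 0.1848]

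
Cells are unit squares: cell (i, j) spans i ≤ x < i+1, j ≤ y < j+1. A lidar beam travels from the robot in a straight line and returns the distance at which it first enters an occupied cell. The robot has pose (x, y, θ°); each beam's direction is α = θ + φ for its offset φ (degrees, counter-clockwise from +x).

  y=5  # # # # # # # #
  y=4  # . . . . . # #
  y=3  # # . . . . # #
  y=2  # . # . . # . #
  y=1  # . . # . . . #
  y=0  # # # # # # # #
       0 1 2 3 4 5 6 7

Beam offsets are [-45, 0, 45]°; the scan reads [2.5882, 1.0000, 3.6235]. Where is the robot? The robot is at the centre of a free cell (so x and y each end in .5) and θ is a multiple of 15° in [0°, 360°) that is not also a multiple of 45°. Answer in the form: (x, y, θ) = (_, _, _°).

(x, y, θ) = (4.5, 1.5, 60°)

Enumerate (i+0.5, j+0.5, θ) over the 18 free cells and 16 admissible headings. For each, cast all 3 beams and compare to the given ranges.
  (5.5, 3.5, 15°): beam 1 = 0.5774 ≠ 2.5882 ✗
  (5.5, 1.5, 60°): beam 1 = 1.5529 ≠ 2.5882 ✗
  (5.5, 4.5, 15°): beam 1 = 0.5774 ≠ 2.5882 ✗
  (5.5, 4.5, 345°): beam 1 = 1.0000 ≠ 2.5882 ✗
  (2.5, 1.5, 75°): beam 1 = 0.5774 ≠ 2.5882 ✗
  …
  (4.5, 1.5, 60°): r_1=2.5882, r_2=1.0000, r_3=3.6235 — all match ✓
No second candidate reproduces the full scan.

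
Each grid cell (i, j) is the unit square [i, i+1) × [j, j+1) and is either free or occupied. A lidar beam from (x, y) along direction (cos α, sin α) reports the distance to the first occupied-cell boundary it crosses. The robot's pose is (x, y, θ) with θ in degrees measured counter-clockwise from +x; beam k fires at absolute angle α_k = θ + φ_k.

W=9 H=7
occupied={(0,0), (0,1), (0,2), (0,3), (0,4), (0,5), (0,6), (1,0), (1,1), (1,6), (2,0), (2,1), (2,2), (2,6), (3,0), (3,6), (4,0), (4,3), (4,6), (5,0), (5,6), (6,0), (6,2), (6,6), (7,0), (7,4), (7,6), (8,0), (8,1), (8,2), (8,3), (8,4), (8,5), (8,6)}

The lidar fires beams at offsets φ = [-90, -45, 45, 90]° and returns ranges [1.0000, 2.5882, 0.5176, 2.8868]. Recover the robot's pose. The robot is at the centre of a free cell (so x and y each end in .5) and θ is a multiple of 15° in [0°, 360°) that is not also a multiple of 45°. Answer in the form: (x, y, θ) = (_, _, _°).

(x, y, θ) = (3.5, 3.5, 330°)

The pose lattice has 29·16 = 464 candidates. Test each by forward raycasting.
  (7.5, 3.5, 210°): beam 1 = 0.5774 ≠ 1.0000 ✗
  (5.5, 5.5, 285°): beam 1 = 4.6587 ≠ 1.0000 ✗
  (7.5, 1.5, 165°): beam 1 = 1.9319 ≠ 1.0000 ✗
  (7.5, 1.5, 195°): beam 1 = 4.6587 ≠ 1.0000 ✗
  (7.5, 3.5, 195°): beam 1 = 0.5176 ≠ 1.0000 ✗
  …
  (3.5, 3.5, 330°): r_1=1.0000, r_2=2.5882, r_3=0.5176, r_4=2.8868 — all match ✓
Only this pose fits every beam.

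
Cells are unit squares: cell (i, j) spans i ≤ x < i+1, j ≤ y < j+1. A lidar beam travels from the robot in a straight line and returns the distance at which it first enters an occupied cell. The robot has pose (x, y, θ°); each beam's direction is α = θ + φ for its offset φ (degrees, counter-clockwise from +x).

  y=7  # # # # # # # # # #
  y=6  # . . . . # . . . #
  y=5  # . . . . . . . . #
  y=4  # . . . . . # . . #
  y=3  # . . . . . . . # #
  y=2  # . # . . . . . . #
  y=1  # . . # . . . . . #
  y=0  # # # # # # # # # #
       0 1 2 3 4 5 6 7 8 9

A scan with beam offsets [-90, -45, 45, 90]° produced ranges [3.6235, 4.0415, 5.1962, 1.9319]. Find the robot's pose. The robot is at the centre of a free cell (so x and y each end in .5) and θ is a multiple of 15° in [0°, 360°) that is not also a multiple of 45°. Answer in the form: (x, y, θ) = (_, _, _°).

Candidates: 43 free-cell centres × 16 headings = 688 poses. Raycast each; keep the one whose scan matches to 4 dp.
  (7.5, 1.5, 75°): beam 1 = 1.5529 ≠ 3.6235 ✗
  (1.5, 2.5, 195°): beam 1 = 1.9319 ≠ 3.6235 ✗
  (8.5, 4.5, 120°): beam 1 = 0.5774 ≠ 3.6235 ✗
  …
  (4.5, 5.5, 255°): r_1=3.6235, r_2=4.0415, r_3=5.1962, r_4=1.9319 — all match ✓
Only this pose fits every beam.

(x, y, θ) = (4.5, 5.5, 255°)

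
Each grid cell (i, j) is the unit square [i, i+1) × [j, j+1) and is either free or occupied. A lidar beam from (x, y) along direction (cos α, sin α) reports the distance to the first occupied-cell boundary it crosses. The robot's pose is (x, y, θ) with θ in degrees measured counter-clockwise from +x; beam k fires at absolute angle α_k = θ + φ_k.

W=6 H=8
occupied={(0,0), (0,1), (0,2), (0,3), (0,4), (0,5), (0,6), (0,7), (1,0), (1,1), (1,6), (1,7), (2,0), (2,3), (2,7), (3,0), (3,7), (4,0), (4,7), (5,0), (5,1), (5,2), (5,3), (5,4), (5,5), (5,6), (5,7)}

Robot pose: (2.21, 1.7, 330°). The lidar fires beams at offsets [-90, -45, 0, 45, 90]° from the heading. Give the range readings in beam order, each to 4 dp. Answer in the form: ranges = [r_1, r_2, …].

ranges = [0.4200, 0.7247, 1.4000, 2.8884, 1.5011]

beam 1: φ=-90°, α=240°
  d=(-0.5000,-0.8660)  start (2,1)  tX=0.4200 tY=0.8083  stride 1/|dx|=2.0000 1/|dy|=1.1547
    cross x-line → (1,1), t=0.4200 (wall)
  → r_1 = 0.4200
beam 2: φ=-45°, α=285°
  d=(0.2588,-0.9659)  start (2,1)  tX=3.0523 tY=0.7247  stride 1/|dx|=3.8637 1/|dy|=1.0353
    cross y-line → (2,0), t=0.7247 (wall)
  → r_2 = 0.7247
beam 3: φ=0°, α=330°
  d=(0.8660,-0.5000)  start (2,1)  tX=0.9122 tY=1.4000  stride 1/|dx|=1.1547 1/|dy|=2.0000
    cross x-line → (3,1), t=0.9122
    cross y-line → (3,0), t=1.4000 (wall)
  → r_3 = 1.4000
beam 4: φ=45°, α=15°
  d=(0.9659,0.2588)  start (2,1)  tX=0.8179 tY=1.1591  stride 1/|dx|=1.0353 1/|dy|=3.8637
    cross x-line → (3,1), t=0.8179
    cross y-line → (3,2), t=1.1591
    cross x-line → (4,2), t=1.8531
    cross x-line → (5,2), t=2.8884 (wall)
  → r_4 = 2.8884
beam 5: φ=90°, α=60°
  d=(0.5000,0.8660)  start (2,1)  tX=1.5800 tY=0.3464  stride 1/|dx|=2.0000 1/|dy|=1.1547
    cross y-line → (2,2), t=0.3464
    cross y-line → (2,3), t=1.5011 (wall)
  → r_5 = 1.5011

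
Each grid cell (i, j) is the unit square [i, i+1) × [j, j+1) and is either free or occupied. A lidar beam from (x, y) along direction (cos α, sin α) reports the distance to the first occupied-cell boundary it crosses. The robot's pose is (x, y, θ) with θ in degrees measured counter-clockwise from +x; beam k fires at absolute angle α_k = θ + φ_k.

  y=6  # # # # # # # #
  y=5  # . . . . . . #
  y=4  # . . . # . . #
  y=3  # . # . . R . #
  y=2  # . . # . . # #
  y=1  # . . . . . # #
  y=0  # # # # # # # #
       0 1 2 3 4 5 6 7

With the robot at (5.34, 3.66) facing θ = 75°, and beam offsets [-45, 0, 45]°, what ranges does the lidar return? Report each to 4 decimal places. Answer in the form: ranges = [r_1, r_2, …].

beam 1: φ=-45°, α=30°
  direction (0.8660, 0.5000); cell (5,3); t to first gridline: x 0.7621, y 0.6800 (then +1.1547 / +2.0000)
    (5,4) via y @ 0.6800
    (6,4) via x @ 0.7621
    (7,4) via x @ 1.9168  # hit
  → r_1 = 1.9168
beam 2: φ=0°, α=75°
  direction (0.2588, 0.9659); cell (5,3); t to first gridline: x 2.5500, y 0.3520 (then +3.8637 / +1.0353)
    (5,4) via y @ 0.3520
    (5,5) via y @ 1.3873
    (5,6) via y @ 2.4225  # hit
  → r_2 = 2.4225
beam 3: φ=45°, α=120°
  direction (-0.5000, 0.8660); cell (5,3); t to first gridline: x 0.6800, y 0.3926 (then +2.0000 / +1.1547)
    (5,4) via y @ 0.3926
    (4,4) via x @ 0.6800  # hit
  → r_3 = 0.6800

ranges = [1.9168, 2.4225, 0.6800]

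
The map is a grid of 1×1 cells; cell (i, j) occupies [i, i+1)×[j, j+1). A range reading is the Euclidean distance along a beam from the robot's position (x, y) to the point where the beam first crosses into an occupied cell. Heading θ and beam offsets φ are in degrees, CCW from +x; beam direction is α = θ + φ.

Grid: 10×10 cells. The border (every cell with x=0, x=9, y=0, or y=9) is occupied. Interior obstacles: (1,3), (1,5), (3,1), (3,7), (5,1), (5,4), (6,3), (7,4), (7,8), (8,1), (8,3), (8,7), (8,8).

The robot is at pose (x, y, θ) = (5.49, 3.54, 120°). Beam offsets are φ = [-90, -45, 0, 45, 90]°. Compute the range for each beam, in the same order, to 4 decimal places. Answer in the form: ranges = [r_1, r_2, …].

beam 1: φ=-90°, α=30°
  d=(0.8660,0.5000)  start (5,3)  tX=0.5889 tY=0.9200  stride 1/|dx|=1.1547 1/|dy|=2.0000
    cross x-line → (6,3), t=0.5889 (wall)
  → r_1 = 0.5889
beam 2: φ=-45°, α=75°
  d=(0.2588,0.9659)  start (5,3)  tX=1.9705 tY=0.4762  stride 1/|dx|=3.8637 1/|dy|=1.0353
    cross y-line → (5,4), t=0.4762 (wall)
  → r_2 = 0.4762
beam 3: φ=0°, α=120°
  d=(-0.5000,0.8660)  start (5,3)  tX=0.9800 tY=0.5312  stride 1/|dx|=2.0000 1/|dy|=1.1547
    cross y-line → (5,4), t=0.5312 (wall)
  → r_3 = 0.5312
beam 4: φ=45°, α=165°
  d=(-0.9659,0.2588)  start (5,3)  tX=0.5073 tY=1.7773  stride 1/|dx|=1.0353 1/|dy|=3.8637
    cross x-line → (4,3), t=0.5073
    cross x-line → (3,3), t=1.5426
    cross y-line → (3,4), t=1.7773
    cross x-line → (2,4), t=2.5778
    cross x-line → (1,4), t=3.6131
    cross x-line → (0,4), t=4.6484 (wall)
  → r_4 = 4.6484
beam 5: φ=90°, α=210°
  d=(-0.8660,-0.5000)  start (5,3)  tX=0.5658 tY=1.0800  stride 1/|dx|=1.1547 1/|dy|=2.0000
    cross x-line → (4,3), t=0.5658
    cross y-line → (4,2), t=1.0800
    cross x-line → (3,2), t=1.7205
    cross x-line → (2,2), t=2.8752
    cross y-line → (2,1), t=3.0800
    cross x-line → (1,1), t=4.0299
    cross y-line → (1,0), t=5.0800 (wall)
  → r_5 = 5.0800

ranges = [0.5889, 0.4762, 0.5312, 4.6484, 5.0800]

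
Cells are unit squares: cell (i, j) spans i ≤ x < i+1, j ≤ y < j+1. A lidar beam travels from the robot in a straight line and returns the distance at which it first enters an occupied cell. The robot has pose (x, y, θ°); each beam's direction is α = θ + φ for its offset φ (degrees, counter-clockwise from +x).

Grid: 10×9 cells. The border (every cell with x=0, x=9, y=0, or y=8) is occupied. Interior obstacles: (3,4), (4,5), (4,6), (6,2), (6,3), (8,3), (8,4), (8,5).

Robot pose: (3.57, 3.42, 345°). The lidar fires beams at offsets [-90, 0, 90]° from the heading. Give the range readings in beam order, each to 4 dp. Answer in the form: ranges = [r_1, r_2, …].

beam 1: φ=-90°, α=255°
  cosα=-0.2588 sinα=-0.9659 | (3,3) | tMaxX 2.2023 tMaxY 0.4348 | tΔX 3.8637 tΔY 1.0353
    t=0.4348 [y] (3,2)
    t=1.4701 [y] (3,1)
    t=2.2023 [x] (2,1)
    t=2.5054 [y] (2,0) — stop
  → r_1 = 2.5054
beam 2: φ=0°, α=345°
  cosα=0.9659 sinα=-0.2588 | (3,3) | tMaxX 0.4452 tMaxY 1.6228 | tΔX 1.0353 tΔY 3.8637
    t=0.4452 [x] (4,3)
    t=1.4804 [x] (5,3)
    t=1.6228 [y] (5,2)
    t=2.5157 [x] (6,2) — stop
  → r_2 = 2.5157
beam 3: φ=90°, α=75°
  cosα=0.2588 sinα=0.9659 | (3,3) | tMaxX 1.6614 tMaxY 0.6005 | tΔX 3.8637 tΔY 1.0353
    t=0.6005 [y] (3,4) — stop
  → r_3 = 0.6005

ranges = [2.5054, 2.5157, 0.6005]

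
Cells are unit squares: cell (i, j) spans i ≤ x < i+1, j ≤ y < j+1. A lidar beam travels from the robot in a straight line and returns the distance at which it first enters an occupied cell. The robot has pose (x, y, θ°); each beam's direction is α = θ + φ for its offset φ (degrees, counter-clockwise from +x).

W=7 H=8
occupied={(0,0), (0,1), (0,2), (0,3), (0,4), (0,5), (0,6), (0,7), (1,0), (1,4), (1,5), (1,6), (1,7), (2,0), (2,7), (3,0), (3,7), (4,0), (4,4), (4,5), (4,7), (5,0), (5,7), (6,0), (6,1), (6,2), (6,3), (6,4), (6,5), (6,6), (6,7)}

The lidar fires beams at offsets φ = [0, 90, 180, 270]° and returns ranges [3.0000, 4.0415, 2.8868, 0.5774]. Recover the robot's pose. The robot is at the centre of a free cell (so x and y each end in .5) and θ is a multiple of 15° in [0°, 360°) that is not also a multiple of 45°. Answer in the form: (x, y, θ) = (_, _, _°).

(x, y, θ) = (2.5, 4.5, 240°)

Candidates: 25 free-cell centres × 16 headings = 400 poses. Raycast each; keep the one whose scan matches to 4 dp.
  (5.5, 3.5, 120°): beam 1 = 1.0000 ≠ 3.0000 ✗
  (5.5, 6.5, 195°): beam 1 = 3.6235 ≠ 3.0000 ✗
  (5.5, 4.5, 300°): beam 1 = 1.0000 ≠ 3.0000 ✗
  (1.5, 2.5, 150°): beam 1 = 0.5774 ≠ 3.0000 ✗
  (1.5, 3.5, 60°): beam 1 = 0.5774 ≠ 3.0000 ✗
  …
  (2.5, 4.5, 240°): r_1=3.0000, r_2=4.0415, r_3=2.8868, r_4=0.5774 — all match ✓
Only this pose fits every beam.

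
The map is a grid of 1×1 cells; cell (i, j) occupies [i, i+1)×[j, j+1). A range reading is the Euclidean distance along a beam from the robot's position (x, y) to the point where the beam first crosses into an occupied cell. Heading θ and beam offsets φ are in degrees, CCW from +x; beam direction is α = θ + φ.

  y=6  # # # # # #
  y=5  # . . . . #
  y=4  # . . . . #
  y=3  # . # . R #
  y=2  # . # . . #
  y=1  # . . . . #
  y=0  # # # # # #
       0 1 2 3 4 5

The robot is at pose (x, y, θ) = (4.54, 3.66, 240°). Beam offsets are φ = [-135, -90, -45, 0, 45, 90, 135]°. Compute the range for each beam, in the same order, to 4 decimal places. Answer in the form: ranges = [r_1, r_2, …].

beam 1: φ=-135°, α=105°
  dir = (cos 105°, sin 105°) = (-0.2588, 0.9659); from cell (4,3)
  next x-line at t=2.0864, next y-line at t=0.3520; Δt_x=3.8637, Δt_y=1.0353
    y: enter (4,4) at t=0.3520
    y: enter (4,5) at t=1.3873
    x: enter (3,5) at t=2.0864
    y: enter (3,6) at t=2.4225 ← occupied
  → r_1 = 2.4225
beam 2: φ=-90°, α=150°
  dir = (cos 150°, sin 150°) = (-0.8660, 0.5000); from cell (4,3)
  next x-line at t=0.6235, next y-line at t=0.6800; Δt_x=1.1547, Δt_y=2.0000
    x: enter (3,3) at t=0.6235
    y: enter (3,4) at t=0.6800
    x: enter (2,4) at t=1.7782
    y: enter (2,5) at t=2.6800
    x: enter (1,5) at t=2.9329
    x: enter (0,5) at t=4.0876 ← occupied
  → r_2 = 4.0876
beam 3: φ=-45°, α=195°
  dir = (cos 195°, sin 195°) = (-0.9659, -0.2588); from cell (4,3)
  next x-line at t=0.5590, next y-line at t=2.5500; Δt_x=1.0353, Δt_y=3.8637
    x: enter (3,3) at t=0.5590
    x: enter (2,3) at t=1.5943 ← occupied
  → r_3 = 1.5943
beam 4: φ=0°, α=240°
  dir = (cos 240°, sin 240°) = (-0.5000, -0.8660); from cell (4,3)
  next x-line at t=1.0800, next y-line at t=0.7621; Δt_x=2.0000, Δt_y=1.1547
    y: enter (4,2) at t=0.7621
    x: enter (3,2) at t=1.0800
    y: enter (3,1) at t=1.9168
    y: enter (3,0) at t=3.0715 ← occupied
  → r_4 = 3.0715
beam 5: φ=45°, α=285°
  dir = (cos 285°, sin 285°) = (0.2588, -0.9659); from cell (4,3)
  next x-line at t=1.7773, next y-line at t=0.6833; Δt_x=3.8637, Δt_y=1.0353
    y: enter (4,2) at t=0.6833
    y: enter (4,1) at t=1.7186
    x: enter (5,1) at t=1.7773 ← occupied
  → r_5 = 1.7773
beam 6: φ=90°, α=330°
  dir = (cos 330°, sin 330°) = (0.8660, -0.5000); from cell (4,3)
  next x-line at t=0.5312, next y-line at t=1.3200; Δt_x=1.1547, Δt_y=2.0000
    x: enter (5,3) at t=0.5312 ← occupied
  → r_6 = 0.5312
beam 7: φ=135°, α=15°
  dir = (cos 15°, sin 15°) = (0.9659, 0.2588); from cell (4,3)
  next x-line at t=0.4762, next y-line at t=1.3137; Δt_x=1.0353, Δt_y=3.8637
    x: enter (5,3) at t=0.4762 ← occupied
  → r_7 = 0.4762

ranges = [2.4225, 4.0876, 1.5943, 3.0715, 1.7773, 0.5312, 0.4762]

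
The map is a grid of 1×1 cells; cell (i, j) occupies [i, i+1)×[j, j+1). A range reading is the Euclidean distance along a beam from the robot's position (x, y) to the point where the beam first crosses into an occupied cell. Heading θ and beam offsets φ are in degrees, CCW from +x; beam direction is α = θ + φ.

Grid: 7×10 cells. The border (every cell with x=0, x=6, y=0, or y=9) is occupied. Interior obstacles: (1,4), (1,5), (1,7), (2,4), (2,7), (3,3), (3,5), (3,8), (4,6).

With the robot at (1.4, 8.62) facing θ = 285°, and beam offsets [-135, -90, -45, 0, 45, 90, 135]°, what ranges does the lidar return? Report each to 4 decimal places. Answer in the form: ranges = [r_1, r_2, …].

ranges = [0.4619, 0.4141, 0.7159, 0.6419, 1.2400, 1.4682, 0.4388]

beam 1: φ=-135°, α=150°
  direction (-0.8660, 0.5000); cell (1,8); t to first gridline: x 0.4619, y 0.7600 (then +1.1547 / +2.0000)
    (0,8) via x @ 0.4619  # hit
  → r_1 = 0.4619
beam 2: φ=-90°, α=195°
  direction (-0.9659, -0.2588); cell (1,8); t to first gridline: x 0.4141, y 2.3955 (then +1.0353 / +3.8637)
    (0,8) via x @ 0.4141  # hit
  → r_2 = 0.4141
beam 3: φ=-45°, α=240°
  direction (-0.5000, -0.8660); cell (1,8); t to first gridline: x 0.8000, y 0.7159 (then +2.0000 / +1.1547)
    (1,7) via y @ 0.7159  # hit
  → r_3 = 0.7159
beam 4: φ=0°, α=285°
  direction (0.2588, -0.9659); cell (1,8); t to first gridline: x 2.3182, y 0.6419 (then +3.8637 / +1.0353)
    (1,7) via y @ 0.6419  # hit
  → r_4 = 0.6419
beam 5: φ=45°, α=330°
  direction (0.8660, -0.5000); cell (1,8); t to first gridline: x 0.6928, y 1.2400 (then +1.1547 / +2.0000)
    (2,8) via x @ 0.6928
    (2,7) via y @ 1.2400  # hit
  → r_5 = 1.2400
beam 6: φ=90°, α=15°
  direction (0.9659, 0.2588); cell (1,8); t to first gridline: x 0.6212, y 1.4682 (then +1.0353 / +3.8637)
    (2,8) via x @ 0.6212
    (2,9) via y @ 1.4682  # hit
  → r_6 = 1.4682
beam 7: φ=135°, α=60°
  direction (0.5000, 0.8660); cell (1,8); t to first gridline: x 1.2000, y 0.4388 (then +2.0000 / +1.1547)
    (1,9) via y @ 0.4388  # hit
  → r_7 = 0.4388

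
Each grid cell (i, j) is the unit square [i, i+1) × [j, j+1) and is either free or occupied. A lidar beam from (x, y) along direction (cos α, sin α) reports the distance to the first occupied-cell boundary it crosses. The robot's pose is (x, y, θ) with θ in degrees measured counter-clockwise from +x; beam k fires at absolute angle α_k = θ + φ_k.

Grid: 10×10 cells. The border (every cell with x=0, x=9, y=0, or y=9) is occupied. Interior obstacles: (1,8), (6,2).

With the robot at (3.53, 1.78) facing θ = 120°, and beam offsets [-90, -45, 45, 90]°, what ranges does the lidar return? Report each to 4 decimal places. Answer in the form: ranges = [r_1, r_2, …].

beam 1: φ=-90°, α=30°
  direction (0.8660, 0.5000); cell (3,1); t to first gridline: x 0.5427, y 0.4400 (then +1.1547 / +2.0000)
    (3,2) via y @ 0.4400
    (4,2) via x @ 0.5427
    (5,2) via x @ 1.6974
    (5,3) via y @ 2.4400
    (6,3) via x @ 2.8521
    (7,3) via x @ 4.0068
    (7,4) via y @ 4.4400
    (8,4) via x @ 5.1615
    (9,4) via x @ 6.3162  # hit
  → r_1 = 6.3162
beam 2: φ=-45°, α=75°
  direction (0.2588, 0.9659); cell (3,1); t to first gridline: x 1.8159, y 0.2278 (then +3.8637 / +1.0353)
    (3,2) via y @ 0.2278
    (3,3) via y @ 1.2630
    (4,3) via x @ 1.8159
    (4,4) via y @ 2.2983
    (4,5) via y @ 3.3336
    (4,6) via y @ 4.3689
    (4,7) via y @ 5.4041
    (5,7) via x @ 5.6796
    (5,8) via y @ 6.4394
    (5,9) via y @ 7.4747  # hit
  → r_2 = 7.4747
beam 3: φ=45°, α=165°
  direction (-0.9659, 0.2588); cell (3,1); t to first gridline: x 0.5487, y 0.8500 (then +1.0353 / +3.8637)
    (2,1) via x @ 0.5487
    (2,2) via y @ 0.8500
    (1,2) via x @ 1.5840
    (0,2) via x @ 2.6192  # hit
  → r_3 = 2.6192
beam 4: φ=90°, α=210°
  direction (-0.8660, -0.5000); cell (3,1); t to first gridline: x 0.6120, y 1.5600 (then +1.1547 / +2.0000)
    (2,1) via x @ 0.6120
    (2,0) via y @ 1.5600  # hit
  → r_4 = 1.5600

ranges = [6.3162, 7.4747, 2.6192, 1.5600]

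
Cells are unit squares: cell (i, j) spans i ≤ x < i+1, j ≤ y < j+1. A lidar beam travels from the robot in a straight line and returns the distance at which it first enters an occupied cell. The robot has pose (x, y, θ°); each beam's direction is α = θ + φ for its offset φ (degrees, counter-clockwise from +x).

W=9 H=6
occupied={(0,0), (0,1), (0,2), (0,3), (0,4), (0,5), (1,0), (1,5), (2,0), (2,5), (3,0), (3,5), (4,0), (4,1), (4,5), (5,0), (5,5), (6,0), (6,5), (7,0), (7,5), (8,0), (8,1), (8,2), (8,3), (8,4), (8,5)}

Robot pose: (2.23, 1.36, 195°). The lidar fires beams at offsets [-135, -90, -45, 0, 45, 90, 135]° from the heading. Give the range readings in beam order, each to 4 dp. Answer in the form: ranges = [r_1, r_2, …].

ranges = [4.2031, 3.7684, 1.4203, 1.2734, 0.4157, 0.3727, 0.7200]

beam 1: φ=-135°, α=60°
  direction (0.5000, 0.8660); cell (2,1); t to first gridline: x 1.5400, y 0.7390 (then +2.0000 / +1.1547)
    (2,2) via y @ 0.7390
    (3,2) via x @ 1.5400
    (3,3) via y @ 1.8937
    (3,4) via y @ 3.0484
    (4,4) via x @ 3.5400
    (4,5) via y @ 4.2031  # hit
  → r_1 = 4.2031
beam 2: φ=-90°, α=105°
  direction (-0.2588, 0.9659); cell (2,1); t to first gridline: x 0.8887, y 0.6626 (then +3.8637 / +1.0353)
    (2,2) via y @ 0.6626
    (1,2) via x @ 0.8887
    (1,3) via y @ 1.6979
    (1,4) via y @ 2.7331
    (1,5) via y @ 3.7684  # hit
  → r_2 = 3.7684
beam 3: φ=-45°, α=150°
  direction (-0.8660, 0.5000); cell (2,1); t to first gridline: x 0.2656, y 1.2800 (then +1.1547 / +2.0000)
    (1,1) via x @ 0.2656
    (1,2) via y @ 1.2800
    (0,2) via x @ 1.4203  # hit
  → r_3 = 1.4203
beam 4: φ=0°, α=195°
  direction (-0.9659, -0.2588); cell (2,1); t to first gridline: x 0.2381, y 1.3909 (then +1.0353 / +3.8637)
    (1,1) via x @ 0.2381
    (0,1) via x @ 1.2734  # hit
  → r_4 = 1.2734
beam 5: φ=45°, α=240°
  direction (-0.5000, -0.8660); cell (2,1); t to first gridline: x 0.4600, y 0.4157 (then +2.0000 / +1.1547)
    (2,0) via y @ 0.4157  # hit
  → r_5 = 0.4157
beam 6: φ=90°, α=285°
  direction (0.2588, -0.9659); cell (2,1); t to first gridline: x 2.9751, y 0.3727 (then +3.8637 / +1.0353)
    (2,0) via y @ 0.3727  # hit
  → r_6 = 0.3727
beam 7: φ=135°, α=330°
  direction (0.8660, -0.5000); cell (2,1); t to first gridline: x 0.8891, y 0.7200 (then +1.1547 / +2.0000)
    (2,0) via y @ 0.7200  # hit
  → r_7 = 0.7200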